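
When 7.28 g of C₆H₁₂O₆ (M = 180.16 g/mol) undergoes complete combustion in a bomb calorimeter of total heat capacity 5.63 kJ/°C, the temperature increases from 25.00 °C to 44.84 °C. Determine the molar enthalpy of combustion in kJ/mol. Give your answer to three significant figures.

ΔH = -2760 kJ/mol

ΔT = 44.84 − 25.00 = 19.84 °C
q_cal = C_cal × ΔT = 5.63 × 19.84 = 111.6992 kJ
n = 7.28 / 180.16 = 0.04041 mol
q_rxn = −q_cal = -111.6992 kJ
ΔH = -111.6992 / 0.04041 = -2764 kJ/mol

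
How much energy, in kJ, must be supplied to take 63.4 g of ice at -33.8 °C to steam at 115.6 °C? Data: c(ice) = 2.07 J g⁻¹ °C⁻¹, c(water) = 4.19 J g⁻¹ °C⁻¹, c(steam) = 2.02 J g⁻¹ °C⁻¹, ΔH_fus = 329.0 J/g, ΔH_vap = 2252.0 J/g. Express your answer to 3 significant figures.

q = 197 kJ

q1 (heat ice -33.8→0.0 °C): 63.4 × 2.07 × 33.8 = 4436 J
q2 (melt at 0 °C): 63.4 × 329.0 = 20859 J
q3 (heat water 0.0→100.0 °C): 63.4 × 4.19 × 100.0 = 26565 J
q4 (vaporize at 100 °C): 63.4 × 2252.0 = 142777 J
q5 (heat steam 100.0→115.6 °C): 63.4 × 2.02 × 15.6 = 1998 J
Total: 4436 + 20859 + 26565 + 142777 + 1998 = 196635 J = 197 kJ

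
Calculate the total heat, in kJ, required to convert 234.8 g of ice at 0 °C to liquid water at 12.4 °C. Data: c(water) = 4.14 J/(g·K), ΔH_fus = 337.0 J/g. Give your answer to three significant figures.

q = 91.2 kJ

q1 (melt at 0 °C): 234.8 × 337.0 = 79128 J
q2 (heat water 0.0→12.4 °C): 234.8 × 4.14 × 12.4 = 12054 J
Total: 79128 + 12054 = 91182 J = 91.2 kJ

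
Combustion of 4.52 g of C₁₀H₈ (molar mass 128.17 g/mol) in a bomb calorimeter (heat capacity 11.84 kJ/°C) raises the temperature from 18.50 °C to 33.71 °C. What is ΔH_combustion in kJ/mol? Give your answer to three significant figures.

ΔH = -5110 kJ/mol

ΔT = 33.71 − 18.50 = 15.21 °C
q_cal = C_cal × ΔT = 11.84 × 15.21 = 180.0864 kJ
n = 4.52 / 128.17 = 0.03527 mol
q_rxn = −q_cal = -180.0864 kJ
ΔH = -180.0864 / 0.03527 = -5106 kJ/mol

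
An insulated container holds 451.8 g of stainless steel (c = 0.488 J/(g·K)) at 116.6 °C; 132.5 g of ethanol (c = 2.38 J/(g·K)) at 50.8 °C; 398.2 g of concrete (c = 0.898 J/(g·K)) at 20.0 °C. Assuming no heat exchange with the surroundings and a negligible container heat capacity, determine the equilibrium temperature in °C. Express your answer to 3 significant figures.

T_f = 54.7 °C

Σ mᵢcᵢ(T − Tᵢ) = 0  ⇒  T = Σ mᵢcᵢTᵢ / Σ mᵢcᵢ
Σ mᵢcᵢ = 451.8×0.488 + 132.5×2.38 + 398.2×0.898 = 893.4120
Σ mᵢcᵢTᵢ = 220.4784×116.6 + 315.35×50.8 + 357.5836×20.0 = 48879
T = 48879 / 893.4120 = 54.71 °C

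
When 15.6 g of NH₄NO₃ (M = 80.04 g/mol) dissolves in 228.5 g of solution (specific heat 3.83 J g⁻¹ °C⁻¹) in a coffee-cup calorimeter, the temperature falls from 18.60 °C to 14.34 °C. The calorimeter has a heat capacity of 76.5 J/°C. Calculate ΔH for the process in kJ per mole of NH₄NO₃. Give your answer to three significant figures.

ΔH = 20.8 kJ/mol

|ΔT| = |14.34 − 18.60| = 4.26 °C
|q_surr| = (228.5 × 3.83 + 76.5) × 4.26 = 951.655 × 4.26 = 4054 J
n(NH₄NO₃) = 15.6 / 80.04 = 0.1949 mol
Temperature fell, so q_rxn = +|q_surr| = 4.054 kJ
ΔH = q_rxn / n = 20.80 kJ/mol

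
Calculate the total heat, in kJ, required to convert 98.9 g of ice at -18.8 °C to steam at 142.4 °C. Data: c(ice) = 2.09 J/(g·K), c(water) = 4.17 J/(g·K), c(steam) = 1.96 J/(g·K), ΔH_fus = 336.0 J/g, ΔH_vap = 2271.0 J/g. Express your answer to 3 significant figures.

q1 (heat ice -18.8→0.0 °C): 98.9 × 2.09 × 18.8 = 3886 J
q2 (melt at 0 °C): 98.9 × 336.0 = 33230 J
q3 (heat water 0.0→100.0 °C): 98.9 × 4.17 × 100.0 = 41241 J
q4 (vaporize at 100 °C): 98.9 × 2271.0 = 224602 J
q5 (heat steam 100.0→142.4 °C): 98.9 × 1.96 × 42.4 = 8219 J
Total: 3886 + 33230 + 41241 + 224602 + 8219 = 311178 J = 311 kJ

q = 311 kJ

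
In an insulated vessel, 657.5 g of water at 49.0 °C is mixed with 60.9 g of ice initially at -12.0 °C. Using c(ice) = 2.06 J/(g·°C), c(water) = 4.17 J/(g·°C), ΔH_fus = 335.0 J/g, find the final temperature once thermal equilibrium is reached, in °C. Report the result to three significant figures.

T_f = 37.5 °C

Heat to bring ice to 0 °C and melt it: q₁ = 60.9×2.06×12.0 + 60.9×335.0 = 21907 J
Heat the water can supply cooling to 0 °C: 657.5×4.17×49.0 = 134347 J > q₁, so all ice melts.
Energy balance: 657.5×4.17×(49.0 − T) = 21907 + 60.9×4.17×(T − 0)
2741.775(49.0 − T) = 21907 + 253.953 T
134347 − 21907 = 2995.728 T
T = 112440 / 2995.728 = 37.53 °C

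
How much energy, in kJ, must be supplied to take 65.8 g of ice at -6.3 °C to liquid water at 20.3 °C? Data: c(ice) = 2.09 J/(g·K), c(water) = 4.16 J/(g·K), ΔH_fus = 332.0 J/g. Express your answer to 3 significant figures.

q1 (heat ice -6.3→0.0 °C): 65.8 × 2.09 × 6.3 = 866 J
q2 (melt at 0 °C): 65.8 × 332.0 = 21846 J
q3 (heat water 0.0→20.3 °C): 65.8 × 4.16 × 20.3 = 5557 J
Total: 866 + 21846 + 5557 = 28269 J = 28.3 kJ

q = 28.3 kJ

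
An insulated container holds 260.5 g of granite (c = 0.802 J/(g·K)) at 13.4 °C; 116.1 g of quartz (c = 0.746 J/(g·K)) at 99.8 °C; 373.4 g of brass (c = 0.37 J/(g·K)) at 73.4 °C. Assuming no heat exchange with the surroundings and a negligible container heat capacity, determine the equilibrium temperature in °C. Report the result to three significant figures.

T_f = 49.8 °C

Σ mᵢcᵢ(T − Tᵢ) = 0  ⇒  T = Σ mᵢcᵢTᵢ / Σ mᵢcᵢ
Σ mᵢcᵢ = 260.5×0.802 + 116.1×0.746 + 373.4×0.37 = 433.6896
Σ mᵢcᵢTᵢ = 208.921×13.4 + 86.6106×99.8 + 138.158×73.4 = 21584
T = 21584 / 433.6896 = 49.77 °C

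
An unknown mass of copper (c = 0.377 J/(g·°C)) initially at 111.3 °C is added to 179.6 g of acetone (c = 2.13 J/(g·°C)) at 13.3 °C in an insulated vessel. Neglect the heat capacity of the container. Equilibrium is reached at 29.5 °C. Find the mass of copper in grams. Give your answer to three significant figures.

m = 201 g

q_gained = (179.6 × 2.13) × (29.5 − 13.3) = 6197 J
q_lost = m × 0.377 × (111.3 − 29.5) = 30.8386 m
m = 6197 / 30.8386 = 201 g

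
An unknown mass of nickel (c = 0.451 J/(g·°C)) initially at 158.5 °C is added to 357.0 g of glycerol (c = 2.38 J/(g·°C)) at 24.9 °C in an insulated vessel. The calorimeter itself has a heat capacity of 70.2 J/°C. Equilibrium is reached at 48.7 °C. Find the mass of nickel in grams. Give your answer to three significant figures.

q_gained = (357.0 × 2.38 + 70.2) × (48.7 − 24.9) = 21890 J
q_lost = m × 0.451 × (158.5 − 48.7) = 49.5198 m
m = 21890 / 49.5198 = 442 g

m = 442 g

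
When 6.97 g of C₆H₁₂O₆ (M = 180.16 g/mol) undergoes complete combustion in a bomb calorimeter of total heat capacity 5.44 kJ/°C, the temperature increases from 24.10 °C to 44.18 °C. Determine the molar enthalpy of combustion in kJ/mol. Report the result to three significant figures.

ΔT = 44.18 − 24.10 = 20.08 °C
q_cal = C_cal × ΔT = 5.44 × 20.08 = 109.2352 kJ
n = 6.97 / 180.16 = 0.03869 mol
q_rxn = −q_cal = -109.2352 kJ
ΔH = -109.2352 / 0.03869 = -2823 kJ/mol

ΔH = -2820 kJ/mol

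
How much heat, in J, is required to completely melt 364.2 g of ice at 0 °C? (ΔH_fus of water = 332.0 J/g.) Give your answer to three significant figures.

q = 121000 J

q = m × ΔH_fus = 364.2 × 332.0 = 120900 J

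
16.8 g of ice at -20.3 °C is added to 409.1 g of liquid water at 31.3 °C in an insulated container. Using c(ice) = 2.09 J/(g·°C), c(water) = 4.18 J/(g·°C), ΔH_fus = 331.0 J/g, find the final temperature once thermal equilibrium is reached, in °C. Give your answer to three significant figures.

T_f = 26.5 °C

Heat to bring ice to 0 °C and melt it: q₁ = 16.8×2.09×20.3 + 16.8×331.0 = 6273.6 J
Heat the water can supply cooling to 0 °C: 409.1×4.18×31.3 = 53524.2 J > q₁, so all ice melts.
Energy balance: 409.1×4.18×(31.3 − T) = 6273.6 + 16.8×4.18×(T − 0)
1710.038(31.3 − T) = 6273.6 + 70.224 T
53524.2 − 6273.6 = 1780.262 T
T = 47250.6 / 1780.262 = 26.54 °C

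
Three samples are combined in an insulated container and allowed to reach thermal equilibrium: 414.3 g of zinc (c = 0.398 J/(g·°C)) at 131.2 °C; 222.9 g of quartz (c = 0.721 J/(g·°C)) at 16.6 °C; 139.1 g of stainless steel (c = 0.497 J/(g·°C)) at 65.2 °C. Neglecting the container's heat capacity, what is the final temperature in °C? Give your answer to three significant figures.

T_f = 73.0 °C

Σ mᵢcᵢ(T − Tᵢ) = 0  ⇒  T = Σ mᵢcᵢTᵢ / Σ mᵢcᵢ
Σ mᵢcᵢ = 414.3×0.398 + 222.9×0.721 + 139.1×0.497 = 394.7350
Σ mᵢcᵢTᵢ = 164.8914×131.2 + 160.7109×16.6 + 69.1327×65.2 = 28809
T = 28809 / 394.7350 = 72.98 °C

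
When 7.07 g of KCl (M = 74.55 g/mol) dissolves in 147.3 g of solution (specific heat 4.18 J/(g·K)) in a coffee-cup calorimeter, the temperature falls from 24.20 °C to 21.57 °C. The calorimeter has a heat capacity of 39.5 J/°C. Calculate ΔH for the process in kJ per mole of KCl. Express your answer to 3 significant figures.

ΔH = 18.2 kJ/mol

|ΔT| = |21.57 − 24.20| = 2.63 °C
|q_surr| = (147.3 × 4.18 + 39.5) × 2.63 = 655.214 × 2.63 = 1723 J
n(KCl) = 7.07 / 74.55 = 0.09484 mol
Temperature fell, so q_rxn = +|q_surr| = 1.723 kJ
ΔH = q_rxn / n = 18.17 kJ/mol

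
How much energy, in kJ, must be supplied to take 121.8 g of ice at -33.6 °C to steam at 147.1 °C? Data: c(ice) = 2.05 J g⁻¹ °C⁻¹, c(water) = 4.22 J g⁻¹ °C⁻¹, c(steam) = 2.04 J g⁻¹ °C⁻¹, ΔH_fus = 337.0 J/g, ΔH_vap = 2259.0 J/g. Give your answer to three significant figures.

q = 388 kJ

q1 (heat ice -33.6→0.0 °C): 121.8 × 2.05 × 33.6 = 8390 J
q2 (melt at 0 °C): 121.8 × 337.0 = 41047 J
q3 (heat water 0.0→100.0 °C): 121.8 × 4.22 × 100.0 = 51400 J
q4 (vaporize at 100 °C): 121.8 × 2259.0 = 275146 J
q5 (heat steam 100.0→147.1 °C): 121.8 × 2.04 × 47.1 = 11703 J
Total: 8390 + 41047 + 51400 + 275146 + 11703 = 387686 J = 388 kJ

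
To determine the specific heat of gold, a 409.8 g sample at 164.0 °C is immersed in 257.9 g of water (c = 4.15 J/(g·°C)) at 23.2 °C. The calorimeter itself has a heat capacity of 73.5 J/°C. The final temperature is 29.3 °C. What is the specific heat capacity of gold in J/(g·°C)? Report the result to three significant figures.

q_gained = (257.9 × 4.15 + 73.5) × (29.3 − 23.2) = 6977 J
q_lost = 409.8 × c × (164.0 − 29.3) = 55200.06 c
Set equal: c = 6977 / 55200.06 = 0.126 J/(g·°C)

c = 0.126 J/(g·°C)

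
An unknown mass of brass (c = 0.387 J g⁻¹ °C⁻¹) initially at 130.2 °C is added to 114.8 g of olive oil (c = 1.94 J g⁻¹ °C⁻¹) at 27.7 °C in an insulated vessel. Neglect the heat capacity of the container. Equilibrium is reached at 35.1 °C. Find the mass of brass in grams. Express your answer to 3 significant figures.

m = 44.8 g

q_gained = (114.8 × 1.94) × (35.1 − 27.7) = 1648 J
q_lost = m × 0.387 × (130.2 − 35.1) = 36.8037 m
m = 1648 / 36.8037 = 44.8 g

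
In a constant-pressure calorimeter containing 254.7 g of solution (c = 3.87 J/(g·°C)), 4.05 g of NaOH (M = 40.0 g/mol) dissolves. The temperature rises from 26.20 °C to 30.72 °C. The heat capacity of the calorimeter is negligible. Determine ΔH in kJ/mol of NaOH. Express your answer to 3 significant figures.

ΔH = -44.0 kJ/mol

|ΔT| = |30.72 − 26.20| = 4.52 °C
|q_surr| = (254.7 × 3.87) × 4.52 = 985.689 × 4.52 = 4455 J
n(NaOH) = 4.05 / 40.0 = 0.1013 mol
Temperature rose, so q_rxn = −|q_surr| = -4.455 kJ
ΔH = q_rxn / n = -43.98 kJ/mol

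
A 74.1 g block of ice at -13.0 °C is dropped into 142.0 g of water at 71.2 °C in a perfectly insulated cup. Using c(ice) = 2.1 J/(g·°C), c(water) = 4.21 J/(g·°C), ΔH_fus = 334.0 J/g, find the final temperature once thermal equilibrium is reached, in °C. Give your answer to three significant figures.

T_f = 17.4 °C

Heat to bring ice to 0 °C and melt it: q₁ = 74.1×2.1×13.0 + 74.1×334.0 = 26772 J
Heat the water can supply cooling to 0 °C: 142.0×4.21×71.2 = 42564.8 J > q₁, so all ice melts.
Energy balance: 142.0×4.21×(71.2 − T) = 26772 + 74.1×4.21×(T − 0)
597.82(71.2 − T) = 26772 + 311.961 T
42564.8 − 26772 = 909.781 T
T = 15792.8 / 909.781 = 17.36 °C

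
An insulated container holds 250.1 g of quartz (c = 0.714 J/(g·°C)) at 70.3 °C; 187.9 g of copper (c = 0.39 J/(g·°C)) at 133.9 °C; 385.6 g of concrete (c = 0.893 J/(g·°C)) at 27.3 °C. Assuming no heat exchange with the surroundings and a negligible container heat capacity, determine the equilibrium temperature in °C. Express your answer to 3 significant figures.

Σ mᵢcᵢ(T − Tᵢ) = 0  ⇒  T = Σ mᵢcᵢTᵢ / Σ mᵢcᵢ
Σ mᵢcᵢ = 250.1×0.714 + 187.9×0.39 + 385.6×0.893 = 596.1932
Σ mᵢcᵢTᵢ = 178.5714×70.3 + 73.281×133.9 + 344.3408×27.3 = 31766
T = 31766 / 596.1932 = 53.28 °C

T_f = 53.3 °C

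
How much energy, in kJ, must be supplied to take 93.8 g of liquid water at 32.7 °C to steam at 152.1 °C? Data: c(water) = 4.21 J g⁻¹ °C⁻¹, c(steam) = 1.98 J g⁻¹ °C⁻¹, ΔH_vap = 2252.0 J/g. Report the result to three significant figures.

q1 (heat water 32.7→100.0 °C): 93.8 × 4.21 × 67.3 = 26577 J
q2 (vaporize at 100 °C): 93.8 × 2252.0 = 211238 J
q3 (heat steam 100.0→152.1 °C): 93.8 × 1.98 × 52.1 = 9676 J
Total: 26577 + 211238 + 9676 = 247491 J = 247 kJ

q = 247 kJ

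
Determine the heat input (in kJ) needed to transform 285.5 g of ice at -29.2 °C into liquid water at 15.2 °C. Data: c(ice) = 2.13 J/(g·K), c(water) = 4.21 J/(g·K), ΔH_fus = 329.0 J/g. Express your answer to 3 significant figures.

q = 130 kJ

q1 (heat ice -29.2→0.0 °C): 285.5 × 2.13 × 29.2 = 17757 J
q2 (melt at 0 °C): 285.5 × 329.0 = 93930 J
q3 (heat water 0.0→15.2 °C): 285.5 × 4.21 × 15.2 = 18270 J
Total: 17757 + 93930 + 18270 = 129957 J = 130 kJ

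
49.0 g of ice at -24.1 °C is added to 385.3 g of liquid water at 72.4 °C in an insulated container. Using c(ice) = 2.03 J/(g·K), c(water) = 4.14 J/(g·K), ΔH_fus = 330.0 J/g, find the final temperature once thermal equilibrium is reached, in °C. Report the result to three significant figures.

Heat to bring ice to 0 °C and melt it: q₁ = 49.0×2.03×24.1 + 49.0×330.0 = 18567 J
Heat the water can supply cooling to 0 °C: 385.3×4.14×72.4 = 115488 J > q₁, so all ice melts.
Energy balance: 385.3×4.14×(72.4 − T) = 18567 + 49.0×4.14×(T − 0)
1595.142(72.4 − T) = 18567 + 202.86 T
115488 − 18567 = 1798.002 T
T = 96921 / 1798.002 = 53.90 °C

T_f = 53.9 °C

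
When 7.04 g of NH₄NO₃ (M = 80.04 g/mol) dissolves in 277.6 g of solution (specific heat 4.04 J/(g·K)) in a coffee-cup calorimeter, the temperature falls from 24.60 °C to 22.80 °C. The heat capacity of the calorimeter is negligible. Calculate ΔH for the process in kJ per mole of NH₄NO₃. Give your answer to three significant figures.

ΔH = 23.0 kJ/mol

|ΔT| = |22.80 − 24.60| = 1.80 °C
|q_surr| = (277.6 × 4.04) × 1.80 = 1121.504 × 1.80 = 2019 J
n(NH₄NO₃) = 7.04 / 80.04 = 0.08796 mol
Temperature fell, so q_rxn = +|q_surr| = 2.019 kJ
ΔH = q_rxn / n = 22.95 kJ/mol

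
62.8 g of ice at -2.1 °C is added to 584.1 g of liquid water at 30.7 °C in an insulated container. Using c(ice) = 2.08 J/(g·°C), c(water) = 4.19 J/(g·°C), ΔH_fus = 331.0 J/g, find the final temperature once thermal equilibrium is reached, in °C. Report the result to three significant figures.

Heat to bring ice to 0 °C and melt it: q₁ = 62.8×2.08×2.1 + 62.8×331.0 = 21061 J
Heat the water can supply cooling to 0 °C: 584.1×4.19×30.7 = 75134.5 J > q₁, so all ice melts.
Energy balance: 584.1×4.19×(30.7 − T) = 21061 + 62.8×4.19×(T − 0)
2447.379(30.7 − T) = 21061 + 263.132 T
75134.5 − 21061 = 2710.511 T
T = 54073.5 / 2710.511 = 19.9496 °C

T_f = 19.9 °C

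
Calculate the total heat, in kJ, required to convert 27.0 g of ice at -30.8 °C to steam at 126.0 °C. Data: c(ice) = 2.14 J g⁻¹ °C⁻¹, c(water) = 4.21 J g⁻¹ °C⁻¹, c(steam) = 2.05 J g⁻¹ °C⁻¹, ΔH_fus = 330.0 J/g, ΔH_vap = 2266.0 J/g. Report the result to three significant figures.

q1 (heat ice -30.8→0.0 °C): 27.0 × 2.14 × 30.8 = 1780 J
q2 (melt at 0 °C): 27.0 × 330.0 = 8910 J
q3 (heat water 0.0→100.0 °C): 27.0 × 4.21 × 100.0 = 11367 J
q4 (vaporize at 100 °C): 27.0 × 2266.0 = 61182 J
q5 (heat steam 100.0→126.0 °C): 27.0 × 2.05 × 26.0 = 1439 J
Total: 1780 + 8910 + 11367 + 61182 + 1439 = 84678 J = 84.7 kJ

q = 84.7 kJ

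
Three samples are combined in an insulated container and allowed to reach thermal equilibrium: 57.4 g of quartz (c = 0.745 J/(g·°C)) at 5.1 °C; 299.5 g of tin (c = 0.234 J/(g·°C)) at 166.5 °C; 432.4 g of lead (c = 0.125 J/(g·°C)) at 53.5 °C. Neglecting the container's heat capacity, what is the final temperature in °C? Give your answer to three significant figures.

T_f = 88.5 °C

Σ mᵢcᵢ(T − Tᵢ) = 0  ⇒  T = Σ mᵢcᵢTᵢ / Σ mᵢcᵢ
Σ mᵢcᵢ = 57.4×0.745 + 299.5×0.234 + 432.4×0.125 = 166.896
Σ mᵢcᵢTᵢ = 42.763×5.1 + 70.083×166.5 + 54.05×53.5 = 14778.6
T = 14778.6 / 166.896 = 88.5498 °C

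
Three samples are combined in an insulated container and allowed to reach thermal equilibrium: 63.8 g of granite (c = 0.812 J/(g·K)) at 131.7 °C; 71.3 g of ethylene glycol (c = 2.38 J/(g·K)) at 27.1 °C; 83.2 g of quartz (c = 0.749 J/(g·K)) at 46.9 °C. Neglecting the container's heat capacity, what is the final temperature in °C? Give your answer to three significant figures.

T_f = 50.5 °C

Σ mᵢcᵢ(T − Tᵢ) = 0  ⇒  T = Σ mᵢcᵢTᵢ / Σ mᵢcᵢ
Σ mᵢcᵢ = 63.8×0.812 + 71.3×2.38 + 83.2×0.749 = 283.8164
Σ mᵢcᵢTᵢ = 51.8056×131.7 + 169.694×27.1 + 62.3168×46.9 = 14344
T = 14344 / 283.8164 = 50.54 °C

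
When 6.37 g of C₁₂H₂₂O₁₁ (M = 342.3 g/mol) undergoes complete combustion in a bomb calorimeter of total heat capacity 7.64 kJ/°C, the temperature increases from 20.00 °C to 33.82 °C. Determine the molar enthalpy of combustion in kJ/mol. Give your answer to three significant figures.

ΔH = -5670 kJ/mol

ΔT = 33.82 − 20.00 = 13.82 °C
q_cal = C_cal × ΔT = 7.64 × 13.82 = 105.5848 kJ
n = 6.37 / 342.3 = 0.01861 mol
q_rxn = −q_cal = -105.5848 kJ
ΔH = -105.5848 / 0.01861 = -5674 kJ/mol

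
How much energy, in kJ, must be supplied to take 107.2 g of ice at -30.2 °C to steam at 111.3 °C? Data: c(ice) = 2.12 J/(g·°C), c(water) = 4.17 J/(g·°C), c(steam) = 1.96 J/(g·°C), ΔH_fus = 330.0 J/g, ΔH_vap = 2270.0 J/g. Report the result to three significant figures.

q = 333 kJ

q1 (heat ice -30.2→0.0 °C): 107.2 × 2.12 × 30.2 = 6863 J
q2 (melt at 0 °C): 107.2 × 330.0 = 35376 J
q3 (heat water 0.0→100.0 °C): 107.2 × 4.17 × 100.0 = 44702 J
q4 (vaporize at 100 °C): 107.2 × 2270.0 = 243344 J
q5 (heat steam 100.0→111.3 °C): 107.2 × 1.96 × 11.3 = 2374 J
Total: 6863 + 35376 + 44702 + 243344 + 2374 = 332659 J = 333 kJ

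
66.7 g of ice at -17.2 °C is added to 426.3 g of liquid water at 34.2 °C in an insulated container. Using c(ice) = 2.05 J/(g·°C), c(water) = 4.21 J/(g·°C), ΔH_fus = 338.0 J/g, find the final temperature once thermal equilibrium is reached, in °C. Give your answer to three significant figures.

Heat to bring ice to 0 °C and melt it: q₁ = 66.7×2.05×17.2 + 66.7×338.0 = 24896 J
Heat the water can supply cooling to 0 °C: 426.3×4.21×34.2 = 61379.5 J > q₁, so all ice melts.
Energy balance: 426.3×4.21×(34.2 − T) = 24896 + 66.7×4.21×(T − 0)
1794.723(34.2 − T) = 24896 + 280.807 T
61379.5 − 24896 = 2075.530 T
T = 36483.5 / 2075.530 = 17.58 °C

T_f = 17.6 °C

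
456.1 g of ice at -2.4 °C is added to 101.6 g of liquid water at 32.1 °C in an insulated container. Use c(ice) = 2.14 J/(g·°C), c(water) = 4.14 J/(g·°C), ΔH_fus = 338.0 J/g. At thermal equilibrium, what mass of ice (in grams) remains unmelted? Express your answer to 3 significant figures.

m_ice remaining = 423 g

Heat to warm all ice to 0 °C: 456.1×2.14×2.4 = 2342.5 J
Heat released by water cooling to 0 °C: 101.6×4.14×32.1 = 13502 J
13502 J < 2342.5 + 456.1×338.0 = 156504.3 J, so not all ice melts; final T = 0 °C.
Heat left for melting: 13502 − 2342.5 = 11159.5 J
Mass melted = 11159.5 / 338.0 = 33.02 g
Ice remaining = 456.1 − 33.02 = 423.08 g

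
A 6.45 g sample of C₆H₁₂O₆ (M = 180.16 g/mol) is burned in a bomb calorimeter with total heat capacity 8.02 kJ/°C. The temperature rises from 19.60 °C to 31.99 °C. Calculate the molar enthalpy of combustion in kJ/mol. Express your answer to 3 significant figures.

ΔT = 31.99 − 19.60 = 12.39 °C
q_cal = C_cal × ΔT = 8.02 × 12.39 = 99.3678 kJ
n = 6.45 / 180.16 = 0.03580 mol
q_rxn = −q_cal = -99.3678 kJ
ΔH = -99.3678 / 0.03580 = -2776 kJ/mol

ΔH = -2780 kJ/mol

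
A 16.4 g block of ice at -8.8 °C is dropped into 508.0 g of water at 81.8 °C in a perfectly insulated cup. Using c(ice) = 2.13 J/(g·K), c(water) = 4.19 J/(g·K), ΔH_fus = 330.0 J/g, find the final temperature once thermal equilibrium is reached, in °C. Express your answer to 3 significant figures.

Heat to bring ice to 0 °C and melt it: q₁ = 16.4×2.13×8.8 + 16.4×330.0 = 5719.4 J
Heat the water can supply cooling to 0 °C: 508.0×4.19×81.8 = 174113 J > q₁, so all ice melts.
Energy balance: 508.0×4.19×(81.8 − T) = 5719.4 + 16.4×4.19×(T − 0)
2128.52(81.8 − T) = 5719.4 + 68.716 T
174113 − 5719.4 = 2197.236 T
T = 168393.6 / 2197.236 = 76.64 °C

T_f = 76.6 °C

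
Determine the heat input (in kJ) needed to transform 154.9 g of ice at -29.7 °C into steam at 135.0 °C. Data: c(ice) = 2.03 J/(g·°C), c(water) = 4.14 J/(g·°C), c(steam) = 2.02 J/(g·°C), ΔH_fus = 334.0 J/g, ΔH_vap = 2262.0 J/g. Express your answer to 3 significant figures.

q1 (heat ice -29.7→0.0 °C): 154.9 × 2.03 × 29.7 = 9339 J
q2 (melt at 0 °C): 154.9 × 334.0 = 51737 J
q3 (heat water 0.0→100.0 °C): 154.9 × 4.14 × 100.0 = 64129 J
q4 (vaporize at 100 °C): 154.9 × 2262.0 = 350384 J
q5 (heat steam 100.0→135.0 °C): 154.9 × 2.02 × 35.0 = 10951 J
Total: 9339 + 51737 + 64129 + 350384 + 10951 = 486540 J = 487 kJ

q = 487 kJ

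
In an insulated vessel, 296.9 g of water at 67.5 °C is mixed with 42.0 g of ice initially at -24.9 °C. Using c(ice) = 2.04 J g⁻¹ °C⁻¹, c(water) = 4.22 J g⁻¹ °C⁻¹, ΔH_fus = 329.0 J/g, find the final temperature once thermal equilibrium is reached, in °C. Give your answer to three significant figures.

Heat to bring ice to 0 °C and melt it: q₁ = 42.0×2.04×24.9 + 42.0×329.0 = 15951 J
Heat the water can supply cooling to 0 °C: 296.9×4.22×67.5 = 84572.0 J > q₁, so all ice melts.
Energy balance: 296.9×4.22×(67.5 − T) = 15951 + 42.0×4.22×(T − 0)
1252.918(67.5 − T) = 15951 + 177.24 T
84572.0 − 15951 = 1430.158 T
T = 68621.0 / 1430.158 = 47.98 °C

T_f = 48.0 °C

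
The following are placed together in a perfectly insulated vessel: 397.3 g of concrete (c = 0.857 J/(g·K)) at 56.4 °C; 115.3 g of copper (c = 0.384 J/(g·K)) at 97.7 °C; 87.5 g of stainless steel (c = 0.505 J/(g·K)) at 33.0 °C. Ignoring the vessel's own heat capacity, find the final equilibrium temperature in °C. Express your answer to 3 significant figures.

T_f = 58.3 °C

Σ mᵢcᵢ(T − Tᵢ) = 0  ⇒  T = Σ mᵢcᵢTᵢ / Σ mᵢcᵢ
Σ mᵢcᵢ = 397.3×0.857 + 115.3×0.384 + 87.5×0.505 = 428.9488
Σ mᵢcᵢTᵢ = 340.4861×56.4 + 44.2752×97.7 + 44.1875×33.0 = 24987
T = 24987 / 428.9488 = 58.25 °C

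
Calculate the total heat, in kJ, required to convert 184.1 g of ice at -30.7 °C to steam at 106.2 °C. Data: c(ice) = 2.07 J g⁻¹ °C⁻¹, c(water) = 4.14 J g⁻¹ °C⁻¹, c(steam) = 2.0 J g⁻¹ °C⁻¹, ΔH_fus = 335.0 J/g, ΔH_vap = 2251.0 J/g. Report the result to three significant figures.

q1 (heat ice -30.7→0.0 °C): 184.1 × 2.07 × 30.7 = 11699 J
q2 (melt at 0 °C): 184.1 × 335.0 = 61674 J
q3 (heat water 0.0→100.0 °C): 184.1 × 4.14 × 100.0 = 76217 J
q4 (vaporize at 100 °C): 184.1 × 2251.0 = 414409 J
q5 (heat steam 100.0→106.2 °C): 184.1 × 2.0 × 6.2 = 2283 J
Total: 11699 + 61674 + 76217 + 414409 + 2283 = 566282 J = 566 kJ

q = 566 kJ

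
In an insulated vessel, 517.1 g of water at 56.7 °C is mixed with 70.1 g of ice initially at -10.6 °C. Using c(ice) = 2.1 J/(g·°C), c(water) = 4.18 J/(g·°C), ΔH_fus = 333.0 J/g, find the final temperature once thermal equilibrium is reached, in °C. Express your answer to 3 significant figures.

Heat to bring ice to 0 °C and melt it: q₁ = 70.1×2.1×10.6 + 70.1×333.0 = 24904 J
Heat the water can supply cooling to 0 °C: 517.1×4.18×56.7 = 122556 J > q₁, so all ice melts.
Energy balance: 517.1×4.18×(56.7 − T) = 24904 + 70.1×4.18×(T − 0)
2161.478(56.7 − T) = 24904 + 293.018 T
122556 − 24904 = 2454.496 T
T = 97652 / 2454.496 = 39.78 °C

T_f = 39.8 °C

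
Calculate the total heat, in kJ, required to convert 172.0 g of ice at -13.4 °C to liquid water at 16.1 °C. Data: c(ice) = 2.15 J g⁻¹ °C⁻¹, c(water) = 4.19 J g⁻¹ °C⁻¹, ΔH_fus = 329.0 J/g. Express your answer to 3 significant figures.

q1 (heat ice -13.4→0.0 °C): 172.0 × 2.15 × 13.4 = 4955 J
q2 (melt at 0 °C): 172.0 × 329.0 = 56588 J
q3 (heat water 0.0→16.1 °C): 172.0 × 4.19 × 16.1 = 11603 J
Total: 4955 + 56588 + 11603 = 73146 J = 73.1 kJ

q = 73.1 kJ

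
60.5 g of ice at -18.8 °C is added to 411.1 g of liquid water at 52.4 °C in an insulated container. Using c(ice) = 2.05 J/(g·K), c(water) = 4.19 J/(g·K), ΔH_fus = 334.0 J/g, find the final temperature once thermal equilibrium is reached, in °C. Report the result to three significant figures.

T_f = 34.3 °C

Heat to bring ice to 0 °C and melt it: q₁ = 60.5×2.05×18.8 + 60.5×334.0 = 22539 J
Heat the water can supply cooling to 0 °C: 411.1×4.19×52.4 = 90259.5 J > q₁, so all ice melts.
Energy balance: 411.1×4.19×(52.4 − T) = 22539 + 60.5×4.19×(T − 0)
1722.509(52.4 − T) = 22539 + 253.495 T
90259.5 − 22539 = 1976.004 T
T = 67720.5 / 1976.004 = 34.27 °C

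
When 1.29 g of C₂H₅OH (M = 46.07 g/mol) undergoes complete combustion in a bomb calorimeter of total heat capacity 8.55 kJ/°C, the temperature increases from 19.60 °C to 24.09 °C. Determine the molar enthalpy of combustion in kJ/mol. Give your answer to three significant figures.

ΔH = -1370 kJ/mol

ΔT = 24.09 − 19.60 = 4.49 °C
q_cal = C_cal × ΔT = 8.55 × 4.49 = 38.3895 kJ
n = 1.29 / 46.07 = 0.02800 mol
q_rxn = −q_cal = -38.3895 kJ
ΔH = -38.3895 / 0.02800 = -1371 kJ/mol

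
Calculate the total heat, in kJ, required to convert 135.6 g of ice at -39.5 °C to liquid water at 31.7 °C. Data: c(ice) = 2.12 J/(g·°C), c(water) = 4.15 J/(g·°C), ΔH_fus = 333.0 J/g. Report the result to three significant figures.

q = 74.3 kJ

q1 (heat ice -39.5→0.0 °C): 135.6 × 2.12 × 39.5 = 11355 J
q2 (melt at 0 °C): 135.6 × 333.0 = 45155 J
q3 (heat water 0.0→31.7 °C): 135.6 × 4.15 × 31.7 = 17839 J
Total: 11355 + 45155 + 17839 = 74349 J = 74.3 kJ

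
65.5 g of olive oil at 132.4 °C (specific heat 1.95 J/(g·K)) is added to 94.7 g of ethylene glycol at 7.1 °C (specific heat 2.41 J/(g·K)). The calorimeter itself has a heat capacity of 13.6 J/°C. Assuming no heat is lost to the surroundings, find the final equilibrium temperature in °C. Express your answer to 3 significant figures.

Heat lost by olive oil = heat gained by ethylene glycol + calorimeter.
(65.5)(1.95)(132.4 − T) = [(94.7)(2.41) + 13.6](T − 7.1)
127.725 (132.4 − T) = 241.827 (T − 7.1)
16911 − 127.725 T = 241.827 T − 1717.0
18628.0 = 369.552 T
T = 50.41 °C

T_f = 50.4 °C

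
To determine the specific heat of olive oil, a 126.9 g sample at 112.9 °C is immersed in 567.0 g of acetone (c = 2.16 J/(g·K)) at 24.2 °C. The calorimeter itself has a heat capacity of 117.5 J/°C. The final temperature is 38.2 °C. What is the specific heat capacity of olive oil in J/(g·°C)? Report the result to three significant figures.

c = 1.98 J/(g·°C)

q_gained = (567.0 × 2.16 + 117.5) × (38.2 − 24.2) = 18790 J
q_lost = 126.9 × c × (112.9 − 38.2) = 9479.43 c
Set equal: c = 18790 / 9479.43 = 1.98 J/(g·°C)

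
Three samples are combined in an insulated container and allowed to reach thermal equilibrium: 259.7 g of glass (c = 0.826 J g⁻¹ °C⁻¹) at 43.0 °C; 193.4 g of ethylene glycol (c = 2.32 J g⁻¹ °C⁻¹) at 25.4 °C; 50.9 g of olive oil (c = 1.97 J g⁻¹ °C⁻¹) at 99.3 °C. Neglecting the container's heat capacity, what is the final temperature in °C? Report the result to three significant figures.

Σ mᵢcᵢ(T − Tᵢ) = 0  ⇒  T = Σ mᵢcᵢTᵢ / Σ mᵢcᵢ
Σ mᵢcᵢ = 259.7×0.826 + 193.4×2.32 + 50.9×1.97 = 763.4732
Σ mᵢcᵢTᵢ = 214.5122×43.0 + 448.688×25.4 + 100.273×99.3 = 30578
T = 30578 / 763.4732 = 40.05 °C

T_f = 40.1 °C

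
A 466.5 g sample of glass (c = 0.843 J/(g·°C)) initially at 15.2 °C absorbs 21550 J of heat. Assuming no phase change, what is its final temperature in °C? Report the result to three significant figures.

ΔT = q / (m c) = 21550 / (466.5 × 0.843) = 54.80 °C
T_f = 15.2 + 54.80 = 70.00 °C

T_f = 70.0 °C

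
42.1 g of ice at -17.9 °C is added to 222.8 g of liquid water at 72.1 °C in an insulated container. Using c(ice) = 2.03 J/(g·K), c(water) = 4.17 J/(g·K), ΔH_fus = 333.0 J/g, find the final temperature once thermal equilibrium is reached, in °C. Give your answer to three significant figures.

T_f = 46.6 °C

Heat to bring ice to 0 °C and melt it: q₁ = 42.1×2.03×17.9 + 42.1×333.0 = 15549 J
Heat the water can supply cooling to 0 °C: 222.8×4.17×72.1 = 66986.4 J > q₁, so all ice melts.
Energy balance: 222.8×4.17×(72.1 − T) = 15549 + 42.1×4.17×(T − 0)
929.076(72.1 − T) = 15549 + 175.557 T
66986.4 − 15549 = 1104.633 T
T = 51437.4 / 1104.633 = 46.57 °C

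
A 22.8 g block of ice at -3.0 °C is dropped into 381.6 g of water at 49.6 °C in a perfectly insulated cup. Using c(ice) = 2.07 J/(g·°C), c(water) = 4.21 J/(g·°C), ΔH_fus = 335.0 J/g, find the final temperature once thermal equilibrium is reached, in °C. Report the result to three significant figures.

T_f = 42.2 °C

Heat to bring ice to 0 °C and melt it: q₁ = 22.8×2.07×3.0 + 22.8×335.0 = 7779.6 J
Heat the water can supply cooling to 0 °C: 381.6×4.21×49.6 = 79684.2 J > q₁, so all ice melts.
Energy balance: 381.6×4.21×(49.6 − T) = 7779.6 + 22.8×4.21×(T − 0)
1606.536(49.6 − T) = 7779.6 + 95.988 T
79684.2 − 7779.6 = 1702.524 T
T = 71904.6 / 1702.524 = 42.23 °C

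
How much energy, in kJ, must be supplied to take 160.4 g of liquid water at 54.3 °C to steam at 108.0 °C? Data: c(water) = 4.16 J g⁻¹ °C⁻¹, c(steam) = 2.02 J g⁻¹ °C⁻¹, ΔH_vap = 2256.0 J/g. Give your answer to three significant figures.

q = 395 kJ

q1 (heat water 54.3→100.0 °C): 160.4 × 4.16 × 45.7 = 30494 J
q2 (vaporize at 100 °C): 160.4 × 2256.0 = 361862 J
q3 (heat steam 100.0→108.0 °C): 160.4 × 2.02 × 8.0 = 2592 J
Total: 30494 + 361862 + 2592 = 394948 J = 395 kJ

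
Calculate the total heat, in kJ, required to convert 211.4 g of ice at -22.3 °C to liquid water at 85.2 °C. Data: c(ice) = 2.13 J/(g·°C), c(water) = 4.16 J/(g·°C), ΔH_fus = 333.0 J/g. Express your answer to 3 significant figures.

q1 (heat ice -22.3→0.0 °C): 211.4 × 2.13 × 22.3 = 10041 J
q2 (melt at 0 °C): 211.4 × 333.0 = 70396 J
q3 (heat water 0.0→85.2 °C): 211.4 × 4.16 × 85.2 = 74927 J
Total: 10041 + 70396 + 74927 = 155364 J = 155 kJ

q = 155 kJ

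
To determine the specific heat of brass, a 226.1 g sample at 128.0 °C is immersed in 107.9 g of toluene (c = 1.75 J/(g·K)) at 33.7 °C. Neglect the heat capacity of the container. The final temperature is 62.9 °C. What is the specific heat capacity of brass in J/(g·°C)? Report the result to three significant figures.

c = 0.375 J/(g·°C)

q_gained = (107.9 × 1.75) × (62.9 − 33.7) = 5514 J
q_lost = 226.1 × c × (128.0 − 62.9) = 14719.11 c
Set equal: c = 5514 / 14719.11 = 0.375 J/(g·°C)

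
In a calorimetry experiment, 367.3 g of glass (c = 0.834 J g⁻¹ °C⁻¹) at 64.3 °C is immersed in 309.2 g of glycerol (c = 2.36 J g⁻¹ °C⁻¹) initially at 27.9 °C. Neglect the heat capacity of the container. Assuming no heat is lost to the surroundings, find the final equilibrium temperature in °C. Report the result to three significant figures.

Heat lost by glass = heat gained by glycerol.
(367.3)(0.834)(64.3 − T) = (309.2)(2.36)(T − 27.9)
306.3282 (64.3 − T) = 729.712 (T − 27.9)
19697 − 306.3282 T = 729.712 T − 20359
40056 = 1036.0402 T
T = 38.66 °C

T_f = 38.7 °C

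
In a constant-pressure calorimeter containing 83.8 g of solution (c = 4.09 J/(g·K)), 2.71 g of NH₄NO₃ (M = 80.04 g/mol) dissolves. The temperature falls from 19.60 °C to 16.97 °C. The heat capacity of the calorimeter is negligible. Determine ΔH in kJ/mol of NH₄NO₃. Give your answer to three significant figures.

|ΔT| = |16.97 − 19.60| = 2.63 °C
|q_surr| = (83.8 × 4.09) × 2.63 = 342.742 × 2.63 = 901.4 J
n(NH₄NO₃) = 2.71 / 80.04 = 0.03386 mol
Temperature fell, so q_rxn = +|q_surr| = 0.9014 kJ
ΔH = q_rxn / n = 26.62 kJ/mol

ΔH = 26.6 kJ/mol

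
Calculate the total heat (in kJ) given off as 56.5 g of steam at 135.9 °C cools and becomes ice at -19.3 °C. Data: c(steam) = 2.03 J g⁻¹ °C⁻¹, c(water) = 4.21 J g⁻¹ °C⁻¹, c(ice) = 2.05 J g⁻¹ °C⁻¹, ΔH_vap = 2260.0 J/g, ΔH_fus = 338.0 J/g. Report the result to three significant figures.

q1 (cool steam 135.9→100 °C): 56.5 × 2.03 × 35.9 = 4118 J
q2 (condense at 100 °C): 56.5 × 2260.0 = 127690 J
q3 (cool water 100→0 °C): 56.5 × 4.21 × 100.0 = 23787 J
q4 (freeze at 0 °C): 56.5 × 338.0 = 19097 J
q5 (cool ice 0→-19.3 °C): 56.5 × 2.05 × 19.3 = 2235 J
Total: 4118 + 127690 + 23787 + 19097 + 2235 = 176927 J = 177 kJ

q = 177 kJ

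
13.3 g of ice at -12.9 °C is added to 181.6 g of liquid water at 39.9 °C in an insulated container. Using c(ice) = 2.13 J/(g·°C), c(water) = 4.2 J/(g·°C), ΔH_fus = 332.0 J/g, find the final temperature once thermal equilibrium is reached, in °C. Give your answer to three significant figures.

Heat to bring ice to 0 °C and melt it: q₁ = 13.3×2.13×12.9 + 13.3×332.0 = 4781.0 J
Heat the water can supply cooling to 0 °C: 181.6×4.2×39.9 = 30432.5 J > q₁, so all ice melts.
Energy balance: 181.6×4.2×(39.9 − T) = 4781.0 + 13.3×4.2×(T − 0)
762.72(39.9 − T) = 4781.0 + 55.86 T
30432.5 − 4781.0 = 818.58 T
T = 25651.5 / 818.58 = 31.34 °C

T_f = 31.3 °C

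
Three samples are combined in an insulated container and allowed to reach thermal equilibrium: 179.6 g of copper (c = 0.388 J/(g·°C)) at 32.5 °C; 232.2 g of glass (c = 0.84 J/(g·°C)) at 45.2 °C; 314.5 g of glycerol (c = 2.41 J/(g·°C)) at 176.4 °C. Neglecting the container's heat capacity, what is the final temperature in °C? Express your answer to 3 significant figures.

T_f = 142 °C

Σ mᵢcᵢ(T − Tᵢ) = 0  ⇒  T = Σ mᵢcᵢTᵢ / Σ mᵢcᵢ
Σ mᵢcᵢ = 179.6×0.388 + 232.2×0.84 + 314.5×2.41 = 1022.6778
Σ mᵢcᵢTᵢ = 69.6848×32.5 + 195.048×45.2 + 757.945×176.4 = 144780
T = 144780 / 1022.6778 = 141.6 °C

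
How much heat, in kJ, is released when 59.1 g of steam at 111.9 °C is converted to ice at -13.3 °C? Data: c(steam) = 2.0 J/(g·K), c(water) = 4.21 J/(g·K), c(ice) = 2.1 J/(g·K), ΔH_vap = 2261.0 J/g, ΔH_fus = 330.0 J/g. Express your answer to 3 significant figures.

q1 (cool steam 111.9→100 °C): 59.1 × 2.0 × 11.9 = 1407 J
q2 (condense at 100 °C): 59.1 × 2261.0 = 133625 J
q3 (cool water 100→0 °C): 59.1 × 4.21 × 100.0 = 24881 J
q4 (freeze at 0 °C): 59.1 × 330.0 = 19503 J
q5 (cool ice 0→-13.3 °C): 59.1 × 2.1 × 13.3 = 1651 J
Total: 1407 + 133625 + 24881 + 19503 + 1651 = 181067 J = 181 kJ

q = 181 kJ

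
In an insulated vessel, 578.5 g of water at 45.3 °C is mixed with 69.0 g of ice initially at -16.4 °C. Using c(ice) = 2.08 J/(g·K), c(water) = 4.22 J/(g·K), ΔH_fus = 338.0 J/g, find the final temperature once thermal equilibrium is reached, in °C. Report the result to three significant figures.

Heat to bring ice to 0 °C and melt it: q₁ = 69.0×2.08×16.4 + 69.0×338.0 = 25676 J
Heat the water can supply cooling to 0 °C: 578.5×4.22×45.3 = 110590 J > q₁, so all ice melts.
Energy balance: 578.5×4.22×(45.3 − T) = 25676 + 69.0×4.22×(T − 0)
2441.27(45.3 − T) = 25676 + 291.18 T
110590 − 25676 = 2732.45 T
T = 84914 / 2732.45 = 31.08 °C

T_f = 31.1 °C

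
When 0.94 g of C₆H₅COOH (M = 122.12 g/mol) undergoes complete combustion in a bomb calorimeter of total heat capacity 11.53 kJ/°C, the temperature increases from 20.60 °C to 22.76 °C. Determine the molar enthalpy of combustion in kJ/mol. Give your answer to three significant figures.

ΔH = -3240 kJ/mol

ΔT = 22.76 − 20.60 = 2.16 °C
q_cal = C_cal × ΔT = 11.53 × 2.16 = 24.9048 kJ
n = 0.94 / 122.12 = 0.007697 mol
q_rxn = −q_cal = -24.9048 kJ
ΔH = -24.9048 / 0.007697 = -3236 kJ/mol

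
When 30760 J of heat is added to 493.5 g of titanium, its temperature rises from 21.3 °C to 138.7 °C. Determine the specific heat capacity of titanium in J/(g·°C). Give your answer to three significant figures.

c = 0.531 J/(g·°C)

c = q / (m ΔT) = 30760 / (493.5 × 117.4)
c = 30760 / 57936.9 = 0.531 J/(g·°C)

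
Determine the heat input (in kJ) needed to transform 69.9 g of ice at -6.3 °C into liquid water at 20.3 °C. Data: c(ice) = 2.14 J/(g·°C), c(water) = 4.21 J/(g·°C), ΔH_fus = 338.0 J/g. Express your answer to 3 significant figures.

q1 (heat ice -6.3→0.0 °C): 69.9 × 2.14 × 6.3 = 942 J
q2 (melt at 0 °C): 69.9 × 338.0 = 23626 J
q3 (heat water 0.0→20.3 °C): 69.9 × 4.21 × 20.3 = 5974 J
Total: 942 + 23626 + 5974 = 30542 J = 30.5 kJ

q = 30.5 kJ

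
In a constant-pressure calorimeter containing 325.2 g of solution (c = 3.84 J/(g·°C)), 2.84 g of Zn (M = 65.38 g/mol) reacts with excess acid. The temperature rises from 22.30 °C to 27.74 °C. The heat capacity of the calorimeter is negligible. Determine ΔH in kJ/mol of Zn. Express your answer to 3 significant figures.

ΔH = -156 kJ/mol

|ΔT| = |27.74 − 22.30| = 5.44 °C
|q_surr| = (325.2 × 3.84) × 5.44 = 1248.768 × 5.44 = 6793 J
n(Zn) = 2.84 / 65.38 = 0.04344 mol
Temperature rose, so q_rxn = −|q_surr| = -6.793 kJ
ΔH = q_rxn / n = -156.4 kJ/mol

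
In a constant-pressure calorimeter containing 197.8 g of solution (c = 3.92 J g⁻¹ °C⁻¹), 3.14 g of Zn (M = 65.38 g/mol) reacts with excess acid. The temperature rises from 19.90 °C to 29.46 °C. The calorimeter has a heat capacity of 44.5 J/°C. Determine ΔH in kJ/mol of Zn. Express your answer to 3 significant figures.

|ΔT| = |29.46 − 19.90| = 9.56 °C
|q_surr| = (197.8 × 3.92 + 44.5) × 9.56 = 819.876 × 9.56 = 7838 J
n(Zn) = 3.14 / 65.38 = 0.04803 mol
Temperature rose, so q_rxn = −|q_surr| = -7.838 kJ
ΔH = q_rxn / n = -163.2 kJ/mol

ΔH = -163 kJ/mol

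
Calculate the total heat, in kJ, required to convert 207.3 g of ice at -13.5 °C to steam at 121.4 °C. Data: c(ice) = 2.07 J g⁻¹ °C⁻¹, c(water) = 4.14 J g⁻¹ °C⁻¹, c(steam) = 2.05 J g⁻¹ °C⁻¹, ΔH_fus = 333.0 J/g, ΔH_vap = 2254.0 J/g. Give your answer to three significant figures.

q = 637 kJ

q1 (heat ice -13.5→0.0 °C): 207.3 × 2.07 × 13.5 = 5793 J
q2 (melt at 0 °C): 207.3 × 333.0 = 69031 J
q3 (heat water 0.0→100.0 °C): 207.3 × 4.14 × 100.0 = 85822 J
q4 (vaporize at 100 °C): 207.3 × 2254.0 = 467254 J
q5 (heat steam 100.0→121.4 °C): 207.3 × 2.05 × 21.4 = 9094 J
Total: 5793 + 69031 + 85822 + 467254 + 9094 = 636994 J = 637 kJ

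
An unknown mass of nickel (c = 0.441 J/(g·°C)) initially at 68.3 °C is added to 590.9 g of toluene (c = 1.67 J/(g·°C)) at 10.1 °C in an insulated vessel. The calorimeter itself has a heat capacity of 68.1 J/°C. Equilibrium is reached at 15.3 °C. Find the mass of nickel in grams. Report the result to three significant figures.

q_gained = (590.9 × 1.67 + 68.1) × (15.3 − 10.1) = 5485 J
q_lost = m × 0.441 × (68.3 − 15.3) = 23.373 m
m = 5485 / 23.373 = 235 g

m = 235 g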